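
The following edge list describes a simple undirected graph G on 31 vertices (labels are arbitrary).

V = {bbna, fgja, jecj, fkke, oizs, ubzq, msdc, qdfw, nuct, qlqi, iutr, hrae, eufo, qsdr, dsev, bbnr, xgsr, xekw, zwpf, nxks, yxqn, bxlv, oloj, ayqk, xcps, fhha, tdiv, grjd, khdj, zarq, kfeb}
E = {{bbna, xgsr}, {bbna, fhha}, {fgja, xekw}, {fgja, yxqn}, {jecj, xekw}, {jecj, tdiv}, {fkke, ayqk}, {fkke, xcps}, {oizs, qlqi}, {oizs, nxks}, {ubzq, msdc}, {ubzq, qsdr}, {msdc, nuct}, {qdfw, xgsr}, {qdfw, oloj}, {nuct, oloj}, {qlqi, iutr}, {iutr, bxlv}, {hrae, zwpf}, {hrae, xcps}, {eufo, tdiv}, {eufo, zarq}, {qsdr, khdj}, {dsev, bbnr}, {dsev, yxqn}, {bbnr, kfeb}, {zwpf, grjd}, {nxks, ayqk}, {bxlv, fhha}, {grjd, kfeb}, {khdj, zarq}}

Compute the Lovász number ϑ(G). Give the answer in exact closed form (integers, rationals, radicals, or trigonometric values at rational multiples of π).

Vertex eufo has 2 neighbors: tdiv, zarq.
N(jecj) = {xekw, tdiv}, |N(jecj)| = 2.
deg(yxqn) = 2; N(yxqn) = {fgja, dsev}.
deg(zarq) = 2; N(zarq) = {eufo, khdj}.
Regular of degree 2 on 31 vertices: this is C_{31}, the 31-cycle.
The 16 distinct eigenvalues: [2.0, 1.95906, 1.837916, 1.641527, 1.377934, 1.057928, 0.694611, 0.302856, -0.101298, -0.501305, -0.880788, -1.224212, -1.517516, -1.748693, -1.908279, -1.989739].
Lovász: ϑ = −31(-2*cos(pi/31))/(2+-(-1)*2*cos(pi/31)) = 31*cos(pi/31)/(cos(pi/31) + 1).
ϑ(G) ≈ 15.4601350.
Sandwich: α(G)=15 ≤ ϑ(G)=31*cos(pi/31)/(cos(pi/31) + 1) ≤ χ(Ḡ)=16 (both strict).

31*cos(pi/31)/(cos(pi/31) + 1)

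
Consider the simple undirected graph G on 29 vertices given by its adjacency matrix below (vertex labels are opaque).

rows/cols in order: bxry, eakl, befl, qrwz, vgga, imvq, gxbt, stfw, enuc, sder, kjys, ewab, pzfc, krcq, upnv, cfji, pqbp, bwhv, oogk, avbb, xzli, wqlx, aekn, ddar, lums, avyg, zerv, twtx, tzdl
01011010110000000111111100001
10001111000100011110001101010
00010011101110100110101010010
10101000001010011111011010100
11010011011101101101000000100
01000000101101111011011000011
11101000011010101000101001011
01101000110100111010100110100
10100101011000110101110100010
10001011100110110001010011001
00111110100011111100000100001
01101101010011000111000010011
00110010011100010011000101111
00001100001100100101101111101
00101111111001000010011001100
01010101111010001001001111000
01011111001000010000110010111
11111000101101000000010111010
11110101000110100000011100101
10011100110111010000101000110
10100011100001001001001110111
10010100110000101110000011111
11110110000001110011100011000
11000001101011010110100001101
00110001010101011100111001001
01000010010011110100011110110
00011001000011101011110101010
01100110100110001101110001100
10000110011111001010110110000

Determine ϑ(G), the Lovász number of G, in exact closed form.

sqrt(29)

N(stfw) = {eakl, befl, vgga, enuc, sder, ewab, upnv, cfji, pqbp, oogk, xzli, ddar, lums, zerv}, |N(stfw)| = 14.
N(pqbp) = {eakl, qrwz, vgga, imvq, gxbt, stfw, kjys, cfji, xzli, wqlx, lums, zerv, twtx, tzdl}, |N(pqbp)| = 14.
N(lums) = {befl, qrwz, stfw, sder, ewab, krcq, cfji, pqbp, bwhv, xzli, wqlx, aekn, avyg, tzdl}, |N(lums)| = 14.
N(upnv) = {befl, vgga, imvq, gxbt, stfw, enuc, sder, kjys, krcq, oogk, wqlx, aekn, avyg, zerv}, |N(upnv)| = 14.
deg(v) = 14 for all v (|V|=29); strongly regular (29,14,6,7).
spec(A) ≈ [14.0, 2.1926, -3.1926] (distinct, 4 d.p.).
With N=29: ϑ(G) = 29·(-(-sqrt(29)/2 - 1/2))/(14−(-sqrt(29)/2 - 1/2)) = sqrt(29).
= 5.38516481… (decimal).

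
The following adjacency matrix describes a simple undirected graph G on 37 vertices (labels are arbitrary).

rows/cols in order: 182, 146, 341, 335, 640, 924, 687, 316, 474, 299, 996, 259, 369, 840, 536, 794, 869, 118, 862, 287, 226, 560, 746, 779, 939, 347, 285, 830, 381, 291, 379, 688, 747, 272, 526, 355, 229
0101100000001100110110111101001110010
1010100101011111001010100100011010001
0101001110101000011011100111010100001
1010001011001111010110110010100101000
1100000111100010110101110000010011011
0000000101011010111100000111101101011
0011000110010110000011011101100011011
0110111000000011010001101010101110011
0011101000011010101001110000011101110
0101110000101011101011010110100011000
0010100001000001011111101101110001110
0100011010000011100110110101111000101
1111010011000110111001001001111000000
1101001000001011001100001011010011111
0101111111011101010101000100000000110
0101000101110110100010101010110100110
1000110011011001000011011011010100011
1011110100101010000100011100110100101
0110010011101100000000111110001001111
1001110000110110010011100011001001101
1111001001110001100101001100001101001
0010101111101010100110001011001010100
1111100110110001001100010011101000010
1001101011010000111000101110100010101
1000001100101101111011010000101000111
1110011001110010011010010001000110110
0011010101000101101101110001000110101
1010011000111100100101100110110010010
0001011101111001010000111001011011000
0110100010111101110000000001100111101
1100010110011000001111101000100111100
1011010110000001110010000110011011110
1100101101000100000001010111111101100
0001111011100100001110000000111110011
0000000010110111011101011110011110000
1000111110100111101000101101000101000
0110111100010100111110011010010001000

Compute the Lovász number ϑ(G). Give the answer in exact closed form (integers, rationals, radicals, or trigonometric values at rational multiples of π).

sqrt(37)

deg(316) = 18; N(316) = {146, 341, 640, 924, 687, 536, 794, 118, 560, 746, 939, 285, 381, 379, 688, 747, 355, 229}.
Vertex 526 has 18 neighbors: 474, 996, 259, 840, 536, 794, 118, 862, 287, 560, 779, 939, 347, 285, 291, 379, 688, 747.
N(779) = {182, 335, 640, 687, 474, 299, 259, 869, 118, 862, 746, 939, 347, 285, 381, 747, 526, 229}, |N(779)| = 18.
Vertex 182 has 18 neighbors: 146, 335, 640, 369, 840, 869, 118, 287, 226, 746, 779, 939, 347, 830, 379, 688, 747, 355.
37-vertex 18-regular graph: Paley(37): SR with (k,λ,μ)=(18,8,9).
The 3 distinct eigenvalues: [18.0, 2.5414, -3.5414].
ϑ = −N·λ_min/(λ_max−λ_min) = −37·(-sqrt(37)/2 - 1/2)/(18−(-sqrt(37)/2 - 1/2)) = sqrt(37).
≈ 6.08276253 (to 8 d.p.).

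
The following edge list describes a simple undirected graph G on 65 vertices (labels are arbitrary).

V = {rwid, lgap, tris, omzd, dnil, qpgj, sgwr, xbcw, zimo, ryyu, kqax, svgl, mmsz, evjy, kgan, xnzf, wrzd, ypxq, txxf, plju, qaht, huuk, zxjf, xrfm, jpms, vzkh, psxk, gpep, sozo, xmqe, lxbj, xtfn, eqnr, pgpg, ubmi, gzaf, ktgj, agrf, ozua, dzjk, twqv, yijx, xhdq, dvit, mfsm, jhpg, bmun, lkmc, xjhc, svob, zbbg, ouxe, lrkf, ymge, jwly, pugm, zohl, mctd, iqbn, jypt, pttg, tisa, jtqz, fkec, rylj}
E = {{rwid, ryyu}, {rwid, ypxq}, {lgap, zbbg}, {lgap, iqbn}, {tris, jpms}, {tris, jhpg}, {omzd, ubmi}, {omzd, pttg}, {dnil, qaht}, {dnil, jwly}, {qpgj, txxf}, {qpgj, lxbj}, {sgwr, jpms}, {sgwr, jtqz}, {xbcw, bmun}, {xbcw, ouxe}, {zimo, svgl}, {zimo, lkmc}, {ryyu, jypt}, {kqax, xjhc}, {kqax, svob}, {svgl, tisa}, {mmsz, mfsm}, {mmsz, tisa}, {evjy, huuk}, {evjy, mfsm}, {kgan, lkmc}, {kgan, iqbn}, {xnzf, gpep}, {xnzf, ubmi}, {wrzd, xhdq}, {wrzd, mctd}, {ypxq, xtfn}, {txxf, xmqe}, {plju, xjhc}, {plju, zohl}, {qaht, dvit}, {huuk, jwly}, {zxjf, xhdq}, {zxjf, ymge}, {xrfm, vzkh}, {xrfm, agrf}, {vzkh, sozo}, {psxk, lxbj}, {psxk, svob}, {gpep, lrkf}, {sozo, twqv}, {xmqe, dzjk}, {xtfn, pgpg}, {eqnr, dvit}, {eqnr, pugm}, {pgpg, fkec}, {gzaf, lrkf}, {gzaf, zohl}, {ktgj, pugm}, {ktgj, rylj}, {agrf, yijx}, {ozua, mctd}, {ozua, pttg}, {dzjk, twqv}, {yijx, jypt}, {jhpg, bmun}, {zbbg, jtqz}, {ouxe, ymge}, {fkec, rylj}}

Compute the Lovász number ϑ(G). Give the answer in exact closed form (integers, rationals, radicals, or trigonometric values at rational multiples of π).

65*cos(pi/65)/(cos(pi/65) + 1)

deg(xbcw) = 2; N(xbcw) = {bmun, ouxe}.
Vertex bmun has 2 neighbors: xbcw, jhpg.
deg(xhdq) = 2; N(xhdq) = {wrzd, zxjf}.
N(twqv) = {sozo, dzjk}, |N(twqv)| = 2.
G on 65 vertices is 2-regular; the odd cycle C_{65}.
Distinct eigenvalues (to 4 d.p.): [2.0, 1.9907, 1.9627, 1.9165, 1.8523, 1.7709, 1.6729, 1.5593, 1.4312, 1.2897, 1.1361, 0.972, 0.7987, 0.618, 0.4316, 0.2411, 0.0483, -0.1449, -0.3367, -0.5254, -0.7092, -0.8864, -1.0553, -1.2143, -1.362, -1.497, -1.618, -1.7239, -1.8137, -1.8866, -1.9419, -1.979, -1.9977].
Lovász (edge-transitive): ϑ = −65·(-2*cos(pi/65))/((2)−(-2*cos(pi/65))) = 65*cos(pi/65)/(cos(pi/65) + 1).
≈ 32.4810 (to 4 d.p.).
α=32, χ(Ḡ)=33; ϑ=65*cos(pi/65)/(cos(pi/65) + 1) lies between (both strict).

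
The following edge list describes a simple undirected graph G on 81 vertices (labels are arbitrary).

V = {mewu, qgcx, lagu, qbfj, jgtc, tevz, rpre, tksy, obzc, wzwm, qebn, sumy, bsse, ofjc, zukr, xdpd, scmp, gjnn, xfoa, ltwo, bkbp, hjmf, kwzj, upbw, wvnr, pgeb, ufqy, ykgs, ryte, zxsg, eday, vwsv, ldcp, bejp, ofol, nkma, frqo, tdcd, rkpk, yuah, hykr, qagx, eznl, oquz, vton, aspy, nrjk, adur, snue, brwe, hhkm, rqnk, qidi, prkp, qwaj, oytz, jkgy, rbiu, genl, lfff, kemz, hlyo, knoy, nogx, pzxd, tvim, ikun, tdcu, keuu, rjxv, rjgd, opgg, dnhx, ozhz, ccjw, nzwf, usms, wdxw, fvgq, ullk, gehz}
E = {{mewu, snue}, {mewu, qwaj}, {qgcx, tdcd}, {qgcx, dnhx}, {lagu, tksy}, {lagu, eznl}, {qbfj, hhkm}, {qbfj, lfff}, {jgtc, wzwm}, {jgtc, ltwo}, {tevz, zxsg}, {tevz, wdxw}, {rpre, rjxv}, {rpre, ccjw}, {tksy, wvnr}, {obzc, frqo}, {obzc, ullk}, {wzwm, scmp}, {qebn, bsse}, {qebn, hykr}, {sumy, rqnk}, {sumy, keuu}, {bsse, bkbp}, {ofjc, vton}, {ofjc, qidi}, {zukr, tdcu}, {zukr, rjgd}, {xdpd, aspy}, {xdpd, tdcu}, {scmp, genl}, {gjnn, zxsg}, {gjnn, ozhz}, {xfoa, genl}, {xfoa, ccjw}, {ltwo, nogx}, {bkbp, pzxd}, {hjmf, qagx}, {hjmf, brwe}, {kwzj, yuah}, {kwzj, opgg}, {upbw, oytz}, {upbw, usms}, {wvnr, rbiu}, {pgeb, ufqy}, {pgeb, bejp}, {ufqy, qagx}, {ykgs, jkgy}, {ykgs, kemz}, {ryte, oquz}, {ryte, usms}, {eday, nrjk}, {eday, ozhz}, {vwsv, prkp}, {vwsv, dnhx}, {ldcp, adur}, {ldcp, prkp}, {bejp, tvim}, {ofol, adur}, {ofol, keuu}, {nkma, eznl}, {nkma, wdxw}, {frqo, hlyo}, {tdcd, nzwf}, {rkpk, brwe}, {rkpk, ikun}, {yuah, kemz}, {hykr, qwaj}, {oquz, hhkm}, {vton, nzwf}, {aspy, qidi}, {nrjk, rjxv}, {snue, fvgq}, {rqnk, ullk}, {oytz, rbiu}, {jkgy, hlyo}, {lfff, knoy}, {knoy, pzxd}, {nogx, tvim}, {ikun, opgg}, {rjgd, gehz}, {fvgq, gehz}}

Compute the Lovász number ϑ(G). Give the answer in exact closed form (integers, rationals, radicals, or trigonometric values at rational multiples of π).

deg(rbiu) = 2; N(rbiu) = {wvnr, oytz}.
deg(keuu) = 2; N(keuu) = {sumy, ofol}.
N(ozhz) = {gjnn, eday}, |N(ozhz)| = 2.
N(upbw) = {oytz, usms}, |N(upbw)| = 2.
deg(v) = 2 for all v (|V|=81); the odd cycle C_{81}.
A has 41 distinct eigenvalues ≈ [2.0, 1.994, 1.976, 1.9461, 1.9045, 1.8514, 1.7873, 1.7123, 1.6271, 1.5321, 1.4279, 1.315, 1.1943, 1.0664, 0.9321, 0.7922, 0.6475, 0.4989, 0.3473, 0.1936, 0.0388, -0.1163, -0.2707, -0.4234, -0.5736, -0.7204, -0.8628, -1.0, -1.1312, -1.2556, -1.3725, -1.4811, -1.5808, -1.671, -1.7511, -1.8207, -1.8794, -1.9267, -1.9625, -1.9865, -1.9985].
Lovász (edge-transitive): ϑ = −81·(-2*cos(pi/81))/((2)−(-2*cos(pi/81))) = 81*cos(pi/81)/(cos(pi/81) + 1).
ϑ(G) ≈ 40.4847653.
α=40, χ(Ḡ)=41; ϑ=81*cos(pi/81)/(cos(pi/81) + 1) lies between (both strict).

81*cos(pi/81)/(cos(pi/81) + 1)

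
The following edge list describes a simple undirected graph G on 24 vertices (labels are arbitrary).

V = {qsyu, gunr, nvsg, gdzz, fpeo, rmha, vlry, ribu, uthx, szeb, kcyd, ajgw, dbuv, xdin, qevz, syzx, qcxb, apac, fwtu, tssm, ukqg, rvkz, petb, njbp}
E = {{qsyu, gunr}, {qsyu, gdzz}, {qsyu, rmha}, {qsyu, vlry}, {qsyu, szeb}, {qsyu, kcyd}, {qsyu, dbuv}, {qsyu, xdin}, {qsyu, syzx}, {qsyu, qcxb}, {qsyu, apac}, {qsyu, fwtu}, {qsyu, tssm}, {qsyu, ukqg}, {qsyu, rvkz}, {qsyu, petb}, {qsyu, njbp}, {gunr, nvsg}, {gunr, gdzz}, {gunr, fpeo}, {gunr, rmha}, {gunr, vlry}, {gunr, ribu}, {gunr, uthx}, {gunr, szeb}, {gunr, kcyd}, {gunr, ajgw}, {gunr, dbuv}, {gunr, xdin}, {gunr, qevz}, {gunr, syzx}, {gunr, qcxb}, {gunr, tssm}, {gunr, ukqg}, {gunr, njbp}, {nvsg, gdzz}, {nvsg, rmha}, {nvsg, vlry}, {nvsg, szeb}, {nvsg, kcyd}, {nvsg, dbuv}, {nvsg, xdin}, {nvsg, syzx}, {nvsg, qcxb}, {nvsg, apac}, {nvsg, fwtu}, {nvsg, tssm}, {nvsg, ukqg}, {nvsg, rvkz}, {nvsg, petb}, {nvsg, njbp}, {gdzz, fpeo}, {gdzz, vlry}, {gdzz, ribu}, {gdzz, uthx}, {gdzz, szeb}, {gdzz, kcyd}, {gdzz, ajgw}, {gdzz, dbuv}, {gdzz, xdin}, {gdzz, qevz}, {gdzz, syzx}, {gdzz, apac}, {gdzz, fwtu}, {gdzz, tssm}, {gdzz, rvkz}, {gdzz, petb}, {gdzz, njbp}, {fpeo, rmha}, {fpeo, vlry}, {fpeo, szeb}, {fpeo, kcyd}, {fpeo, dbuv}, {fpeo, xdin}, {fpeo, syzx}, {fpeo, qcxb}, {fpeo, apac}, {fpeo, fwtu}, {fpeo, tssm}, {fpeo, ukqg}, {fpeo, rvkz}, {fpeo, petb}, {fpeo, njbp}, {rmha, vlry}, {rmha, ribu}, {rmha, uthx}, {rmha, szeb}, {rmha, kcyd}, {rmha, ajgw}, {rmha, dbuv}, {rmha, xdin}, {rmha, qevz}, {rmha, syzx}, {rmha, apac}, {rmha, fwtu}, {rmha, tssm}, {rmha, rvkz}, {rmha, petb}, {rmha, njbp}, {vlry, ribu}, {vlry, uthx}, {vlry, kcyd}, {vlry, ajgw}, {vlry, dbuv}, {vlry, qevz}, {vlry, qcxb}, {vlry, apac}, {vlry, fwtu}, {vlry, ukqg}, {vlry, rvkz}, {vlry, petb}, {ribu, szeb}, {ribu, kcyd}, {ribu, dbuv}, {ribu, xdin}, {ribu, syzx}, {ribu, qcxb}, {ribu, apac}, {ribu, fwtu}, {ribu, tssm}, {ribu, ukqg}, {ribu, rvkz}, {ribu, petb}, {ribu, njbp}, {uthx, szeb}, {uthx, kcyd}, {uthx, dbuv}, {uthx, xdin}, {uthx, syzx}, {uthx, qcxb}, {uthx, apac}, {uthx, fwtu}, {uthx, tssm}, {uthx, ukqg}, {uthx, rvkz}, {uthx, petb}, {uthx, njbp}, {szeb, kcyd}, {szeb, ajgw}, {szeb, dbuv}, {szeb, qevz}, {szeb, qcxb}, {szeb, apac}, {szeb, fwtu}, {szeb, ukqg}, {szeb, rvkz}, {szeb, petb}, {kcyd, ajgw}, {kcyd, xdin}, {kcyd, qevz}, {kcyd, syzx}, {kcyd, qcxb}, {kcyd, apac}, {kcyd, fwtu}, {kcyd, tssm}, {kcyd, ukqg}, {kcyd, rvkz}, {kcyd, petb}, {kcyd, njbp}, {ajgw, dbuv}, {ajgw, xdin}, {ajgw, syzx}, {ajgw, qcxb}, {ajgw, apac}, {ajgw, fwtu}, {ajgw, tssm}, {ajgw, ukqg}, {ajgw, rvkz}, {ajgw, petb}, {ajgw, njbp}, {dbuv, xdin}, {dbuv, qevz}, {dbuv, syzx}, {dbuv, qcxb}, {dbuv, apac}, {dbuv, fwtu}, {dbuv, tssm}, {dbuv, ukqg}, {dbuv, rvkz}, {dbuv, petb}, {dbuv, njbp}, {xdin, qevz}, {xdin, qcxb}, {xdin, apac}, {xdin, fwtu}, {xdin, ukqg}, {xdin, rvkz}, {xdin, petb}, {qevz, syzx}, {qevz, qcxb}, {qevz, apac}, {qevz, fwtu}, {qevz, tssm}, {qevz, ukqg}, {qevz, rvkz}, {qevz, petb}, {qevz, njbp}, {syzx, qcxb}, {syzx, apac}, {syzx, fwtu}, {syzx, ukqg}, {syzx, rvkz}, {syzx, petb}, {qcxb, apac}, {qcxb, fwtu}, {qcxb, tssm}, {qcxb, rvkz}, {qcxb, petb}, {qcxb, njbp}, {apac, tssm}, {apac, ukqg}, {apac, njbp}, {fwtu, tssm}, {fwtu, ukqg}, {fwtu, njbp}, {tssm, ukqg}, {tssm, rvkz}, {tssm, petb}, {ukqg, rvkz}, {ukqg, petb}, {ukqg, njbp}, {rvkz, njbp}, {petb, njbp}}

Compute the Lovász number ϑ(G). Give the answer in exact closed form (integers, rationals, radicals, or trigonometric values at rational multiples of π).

deg(njbp) = 18; N(njbp) = {qsyu, gunr, nvsg, gdzz, fpeo, rmha, ribu, uthx, kcyd, ajgw, dbuv, qevz, qcxb, apac, fwtu, ukqg, rvkz, petb}.
deg(xdin) = 18; N(xdin) = {qsyu, gunr, nvsg, gdzz, fpeo, rmha, ribu, uthx, kcyd, ajgw, dbuv, qevz, qcxb, apac, fwtu, ukqg, rvkz, petb}.
Vertex fpeo has 17 neighbors: gunr, gdzz, rmha, vlry, szeb, kcyd, dbuv, xdin, syzx, qcxb, apac, fwtu, tssm, ukqg, rvkz, petb, njbp.
N(qcxb) = {qsyu, gunr, nvsg, fpeo, vlry, ribu, uthx, szeb, kcyd, ajgw, dbuv, xdin, qevz, syzx, apac, fwtu, tssm, rvkz, petb, njbp}, |N(qcxb)| = 20.
Complete 5-partite, parts [7, 6, 5, 4, 2]: perfect, ϑ = α = 7.
= 7.00000… (decimal).
7 ≤ 7 ≤ 7: collapsed.

7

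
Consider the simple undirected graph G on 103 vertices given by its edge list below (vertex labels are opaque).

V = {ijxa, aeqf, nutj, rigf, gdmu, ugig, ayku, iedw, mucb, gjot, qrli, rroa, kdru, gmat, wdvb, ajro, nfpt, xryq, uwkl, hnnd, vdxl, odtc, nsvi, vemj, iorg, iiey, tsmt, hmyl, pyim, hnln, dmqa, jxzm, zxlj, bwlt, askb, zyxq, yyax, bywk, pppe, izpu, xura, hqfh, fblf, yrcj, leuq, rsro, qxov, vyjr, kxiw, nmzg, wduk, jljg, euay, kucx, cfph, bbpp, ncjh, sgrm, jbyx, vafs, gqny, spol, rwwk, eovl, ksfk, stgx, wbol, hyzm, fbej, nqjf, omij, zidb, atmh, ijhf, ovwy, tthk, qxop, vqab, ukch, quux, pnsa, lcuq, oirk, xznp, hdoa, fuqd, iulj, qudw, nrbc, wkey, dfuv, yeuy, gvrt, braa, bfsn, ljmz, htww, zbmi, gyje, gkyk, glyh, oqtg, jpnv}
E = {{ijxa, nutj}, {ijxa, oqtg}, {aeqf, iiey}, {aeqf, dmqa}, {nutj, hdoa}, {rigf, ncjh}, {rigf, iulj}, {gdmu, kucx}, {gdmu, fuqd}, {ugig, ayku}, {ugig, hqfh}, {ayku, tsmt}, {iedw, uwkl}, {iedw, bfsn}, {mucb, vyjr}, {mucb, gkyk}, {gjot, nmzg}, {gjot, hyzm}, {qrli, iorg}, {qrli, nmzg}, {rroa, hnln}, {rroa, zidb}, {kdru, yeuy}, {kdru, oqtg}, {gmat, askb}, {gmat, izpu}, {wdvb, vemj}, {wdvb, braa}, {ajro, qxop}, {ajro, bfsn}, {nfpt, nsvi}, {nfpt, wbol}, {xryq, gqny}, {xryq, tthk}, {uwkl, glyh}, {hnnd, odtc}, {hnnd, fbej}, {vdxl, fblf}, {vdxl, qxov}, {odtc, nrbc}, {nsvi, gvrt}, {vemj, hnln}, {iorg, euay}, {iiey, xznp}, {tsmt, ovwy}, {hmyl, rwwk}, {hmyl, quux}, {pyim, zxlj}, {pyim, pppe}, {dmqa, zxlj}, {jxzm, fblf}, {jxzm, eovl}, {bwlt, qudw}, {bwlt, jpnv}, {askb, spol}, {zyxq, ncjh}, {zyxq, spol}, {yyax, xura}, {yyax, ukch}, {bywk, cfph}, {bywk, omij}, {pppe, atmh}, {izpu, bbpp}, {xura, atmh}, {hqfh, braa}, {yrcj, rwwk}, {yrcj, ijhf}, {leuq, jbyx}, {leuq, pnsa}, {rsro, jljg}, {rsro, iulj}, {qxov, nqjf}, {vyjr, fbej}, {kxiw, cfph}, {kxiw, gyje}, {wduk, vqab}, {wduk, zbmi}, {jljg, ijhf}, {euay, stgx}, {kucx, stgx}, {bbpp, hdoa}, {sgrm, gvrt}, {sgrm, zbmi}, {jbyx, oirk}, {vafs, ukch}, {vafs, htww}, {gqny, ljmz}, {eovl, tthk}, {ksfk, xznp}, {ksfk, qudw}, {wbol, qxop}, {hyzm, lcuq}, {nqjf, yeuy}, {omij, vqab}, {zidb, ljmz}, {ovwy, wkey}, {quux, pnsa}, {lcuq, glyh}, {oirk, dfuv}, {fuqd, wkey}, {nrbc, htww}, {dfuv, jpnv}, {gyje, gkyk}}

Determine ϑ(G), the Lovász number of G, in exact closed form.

deg(nsvi) = 2; N(nsvi) = {nfpt, gvrt}.
Vertex fbej has 2 neighbors: hnnd, vyjr.
deg(wkey) = 2; N(wkey) = {ovwy, fuqd}.
deg(qudw) = 2; N(qudw) = {bwlt, ksfk}.
2-regular, N=103; a single 103-cycle (edge-transitive).
spec(A) ≈ [2.0, 1.99628, 1.985134, 1.966602, 1.940755, 1.907689, 1.867525, 1.820414, 1.766531, 1.706077, 1.639275, 1.566376, 1.487649, 1.403389, 1.313908, 1.219538, 1.120632, 1.017558, 0.910698, 0.80045, 0.687224, 0.571442, 0.453534, 0.333938, 0.213101, 0.091471, -0.0305, -0.152357, -0.273647, -0.393919, -0.512726, -0.629626, -0.744183, -0.855972, -0.964576, -1.069593, -1.17063, -1.267312, -1.35928, -1.446192, -1.527723, -1.603572, -1.673454, -1.737112, -1.794307, -1.844828, -1.888485, -1.925117, -1.954588, -1.976787, -1.991633, -1.99907] (distinct, 6 d.p.).
Lovász: ϑ = −103(-2*cos(pi/103))/(2+-(-1)*2*cos(pi/103)) = 103*cos(pi/103)/(cos(pi/103) + 1).
ϑ(G) ≈ 51.48802.
Check 51 ≤ 103*cos(pi/103)/(cos(pi/103) + 1) ≤ 52: both strict.

103*cos(pi/103)/(cos(pi/103) + 1)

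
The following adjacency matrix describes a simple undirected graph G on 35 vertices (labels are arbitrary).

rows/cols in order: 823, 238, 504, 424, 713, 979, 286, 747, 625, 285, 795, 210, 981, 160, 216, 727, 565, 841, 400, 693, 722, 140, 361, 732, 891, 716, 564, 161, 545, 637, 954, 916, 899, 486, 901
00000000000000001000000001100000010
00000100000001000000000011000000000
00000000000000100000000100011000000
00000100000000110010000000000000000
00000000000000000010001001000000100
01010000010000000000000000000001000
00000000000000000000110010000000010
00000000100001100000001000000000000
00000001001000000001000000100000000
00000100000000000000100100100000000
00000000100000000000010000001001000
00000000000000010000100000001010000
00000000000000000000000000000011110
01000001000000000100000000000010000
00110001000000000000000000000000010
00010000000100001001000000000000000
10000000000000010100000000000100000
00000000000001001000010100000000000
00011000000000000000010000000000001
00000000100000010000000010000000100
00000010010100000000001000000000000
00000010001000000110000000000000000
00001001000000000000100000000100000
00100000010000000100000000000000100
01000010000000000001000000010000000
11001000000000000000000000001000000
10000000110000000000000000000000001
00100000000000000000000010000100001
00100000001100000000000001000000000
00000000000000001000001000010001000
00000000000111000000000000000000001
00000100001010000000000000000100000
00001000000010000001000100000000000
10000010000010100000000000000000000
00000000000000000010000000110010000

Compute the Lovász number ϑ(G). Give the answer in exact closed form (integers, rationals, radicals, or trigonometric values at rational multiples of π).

15

deg(716) = 4; N(716) = {823, 238, 713, 545}.
Vertex 747 has 4 neighbors: 625, 160, 216, 361.
Vertex 722 has 4 neighbors: 286, 285, 210, 361.
Vertex 504 has 4 neighbors: 216, 732, 161, 545.
Every vertex has degree 4 (N=35); this is K(7,3), the Kneser graph.
A has 4 distinct eigenvalues ≈ [4.0, 2.0, -1.0, -3.0].
Lovász: ϑ = −35(-3)/(4+-1*(-3)) = 15.
Numerically 15.00000.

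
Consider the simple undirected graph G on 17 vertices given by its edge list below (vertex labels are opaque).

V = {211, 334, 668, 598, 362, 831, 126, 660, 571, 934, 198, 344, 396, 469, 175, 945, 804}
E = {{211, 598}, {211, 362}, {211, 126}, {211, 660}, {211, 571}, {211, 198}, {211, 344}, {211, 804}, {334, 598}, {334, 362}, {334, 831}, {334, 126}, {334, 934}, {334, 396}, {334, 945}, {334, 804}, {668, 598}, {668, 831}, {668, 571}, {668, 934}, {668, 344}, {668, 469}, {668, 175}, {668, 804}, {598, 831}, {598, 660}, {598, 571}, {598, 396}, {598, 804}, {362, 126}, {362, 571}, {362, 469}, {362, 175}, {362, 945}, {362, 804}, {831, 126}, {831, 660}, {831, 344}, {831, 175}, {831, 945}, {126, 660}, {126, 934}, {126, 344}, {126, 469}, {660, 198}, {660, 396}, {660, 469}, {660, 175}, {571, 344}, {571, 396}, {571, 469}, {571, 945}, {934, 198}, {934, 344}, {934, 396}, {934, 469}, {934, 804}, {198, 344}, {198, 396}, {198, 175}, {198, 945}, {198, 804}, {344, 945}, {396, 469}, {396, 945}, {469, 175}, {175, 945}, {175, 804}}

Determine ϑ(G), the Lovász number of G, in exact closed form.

sqrt(17)

deg(175) = 8; N(175) = {668, 362, 831, 660, 198, 469, 945, 804}.
deg(362) = 8; N(362) = {211, 334, 126, 571, 469, 175, 945, 804}.
deg(934) = 8; N(934) = {334, 668, 126, 198, 344, 396, 469, 804}.
deg(598) = 8; N(598) = {211, 334, 668, 831, 660, 571, 396, 804}.
Every vertex has degree 8 (N=17); Paley(17): SR with (k,λ,μ)=(8,3,4).
spec(A) ≈ [8.0, 1.561553, -2.561553] (distinct, 6 d.p.).
−17·(-sqrt(17)/2 - 1/2) / ((8)−(-sqrt(17)/2 - 1/2)) = sqrt(17) = ϑ(G).
= 4.1231056… (decimal).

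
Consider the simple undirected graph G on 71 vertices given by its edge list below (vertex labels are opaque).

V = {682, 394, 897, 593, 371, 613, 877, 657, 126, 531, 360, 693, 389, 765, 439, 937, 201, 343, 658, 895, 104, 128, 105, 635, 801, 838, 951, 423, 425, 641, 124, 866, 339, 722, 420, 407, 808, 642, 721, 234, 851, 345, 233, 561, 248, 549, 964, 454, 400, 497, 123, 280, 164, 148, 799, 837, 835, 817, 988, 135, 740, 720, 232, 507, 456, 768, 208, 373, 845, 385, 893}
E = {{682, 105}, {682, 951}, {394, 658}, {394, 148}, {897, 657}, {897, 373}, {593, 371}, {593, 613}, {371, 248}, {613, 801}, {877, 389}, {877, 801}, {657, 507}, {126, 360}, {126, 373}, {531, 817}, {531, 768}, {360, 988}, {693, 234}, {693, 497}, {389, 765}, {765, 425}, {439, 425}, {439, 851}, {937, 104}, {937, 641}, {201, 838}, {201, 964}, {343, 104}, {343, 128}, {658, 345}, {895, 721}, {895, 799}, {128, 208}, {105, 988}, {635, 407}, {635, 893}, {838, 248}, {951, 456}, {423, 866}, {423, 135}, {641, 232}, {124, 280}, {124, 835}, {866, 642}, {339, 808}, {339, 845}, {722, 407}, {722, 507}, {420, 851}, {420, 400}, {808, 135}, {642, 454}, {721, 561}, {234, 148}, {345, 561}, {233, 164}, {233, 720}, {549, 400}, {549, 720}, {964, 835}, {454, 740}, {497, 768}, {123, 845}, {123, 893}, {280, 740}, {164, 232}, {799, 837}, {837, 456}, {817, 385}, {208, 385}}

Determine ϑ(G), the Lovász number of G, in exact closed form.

71*cos(pi/71)/(cos(pi/71) + 1)

deg(373) = 2; N(373) = {897, 126}.
N(343) = {104, 128}, |N(343)| = 2.
deg(895) = 2; N(895) = {721, 799}.
Vertex 951 has 2 neighbors: 682, 456.
Regular of degree 2 on 71 vertices: the odd cycle C_{71}.
spec(A) ≈ [2.0, 1.99217, 1.96876, 1.92993, 1.876, 1.80739, 1.72463, 1.62837, 1.51937, 1.39848, 1.26665, 1.1249, 0.97435, 0.81617, 0.6516, 0.48194, 0.3085, 0.13265, -0.04424, -0.22079, -0.3956, -0.56732, -0.7346, -0.89613, -1.05065, -1.19694, -1.33387, -1.46036, -1.57542, -1.67814, -1.76774, -1.8435, -1.90483, -1.95125, -1.98241, -1.99804] (distinct, 5 d.p.).
ϑ = −N·λ_min/(λ_max−λ_min) = −71·(-2*cos(pi/71))/(2−(-2*cos(pi/71))) = 71*cos(pi/71)/(cos(pi/71) + 1).
ϑ(G) ≈ 35.48261826.
Lovász sandwich 35 ≤ 71*cos(pi/71)/(cos(pi/71) + 1) ≤ 36: both strict.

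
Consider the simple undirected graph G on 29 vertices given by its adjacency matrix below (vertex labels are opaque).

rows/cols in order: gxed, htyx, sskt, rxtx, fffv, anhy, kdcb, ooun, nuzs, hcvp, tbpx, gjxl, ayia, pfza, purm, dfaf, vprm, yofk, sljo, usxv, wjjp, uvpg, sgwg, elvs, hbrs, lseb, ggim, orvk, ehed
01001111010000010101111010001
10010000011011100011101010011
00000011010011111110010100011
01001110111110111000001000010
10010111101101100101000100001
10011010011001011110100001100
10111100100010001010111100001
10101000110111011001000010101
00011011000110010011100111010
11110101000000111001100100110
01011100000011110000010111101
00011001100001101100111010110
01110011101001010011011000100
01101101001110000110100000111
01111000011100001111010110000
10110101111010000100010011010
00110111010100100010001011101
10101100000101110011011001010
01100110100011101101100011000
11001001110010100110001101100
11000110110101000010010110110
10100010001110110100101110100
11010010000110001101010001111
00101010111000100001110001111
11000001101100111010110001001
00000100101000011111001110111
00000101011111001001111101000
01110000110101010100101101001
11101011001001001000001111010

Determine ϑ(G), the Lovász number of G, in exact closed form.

Vertex gxed has 14 neighbors: htyx, fffv, anhy, kdcb, ooun, hcvp, dfaf, yofk, usxv, wjjp, uvpg, sgwg, hbrs, ehed.
N(orvk) = {htyx, sskt, rxtx, nuzs, hcvp, gjxl, pfza, dfaf, yofk, wjjp, sgwg, elvs, lseb, ehed}, |N(orvk)| = 14.
deg(yofk) = 14; N(yofk) = {gxed, sskt, fffv, anhy, gjxl, pfza, purm, dfaf, sljo, usxv, uvpg, sgwg, lseb, orvk}.
deg(ayia) = 14; N(ayia) = {htyx, sskt, rxtx, kdcb, ooun, nuzs, tbpx, pfza, dfaf, sljo, usxv, uvpg, sgwg, ggim}.
deg(v) = 14 for all v (|V|=29); Paley(29): SR with (k,λ,μ)=(14,6,7).
The 3 distinct eigenvalues: [14.0, 2.192582, -3.192582].
−29·(-sqrt(29)/2 - 1/2) / ((14)−(-sqrt(29)/2 - 1/2)) = sqrt(29) = ϑ(G).
= 5.385164807… (decimal).

sqrt(29)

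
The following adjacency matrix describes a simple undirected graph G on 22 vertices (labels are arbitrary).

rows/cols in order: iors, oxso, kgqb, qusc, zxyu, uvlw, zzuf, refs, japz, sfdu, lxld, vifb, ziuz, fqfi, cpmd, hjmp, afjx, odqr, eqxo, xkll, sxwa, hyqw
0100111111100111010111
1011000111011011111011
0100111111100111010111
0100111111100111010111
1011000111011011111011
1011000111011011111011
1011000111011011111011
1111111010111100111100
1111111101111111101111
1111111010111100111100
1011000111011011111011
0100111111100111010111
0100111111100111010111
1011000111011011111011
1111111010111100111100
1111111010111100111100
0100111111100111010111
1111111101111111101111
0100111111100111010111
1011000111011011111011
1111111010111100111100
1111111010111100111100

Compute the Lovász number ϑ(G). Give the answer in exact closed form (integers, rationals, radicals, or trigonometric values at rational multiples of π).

deg(qusc) = 15; N(qusc) = {oxso, zxyu, uvlw, zzuf, refs, japz, sfdu, lxld, fqfi, cpmd, hjmp, odqr, xkll, sxwa, hyqw}.
N(zzuf) = {iors, kgqb, qusc, refs, japz, sfdu, vifb, ziuz, cpmd, hjmp, afjx, odqr, eqxo, sxwa, hyqw}, |N(zzuf)| = 15.
Vertex uvlw has 15 neighbors: iors, kgqb, qusc, refs, japz, sfdu, vifb, ziuz, cpmd, hjmp, afjx, odqr, eqxo, sxwa, hyqw.
Vertex hyqw has 16 neighbors: iors, oxso, kgqb, qusc, zxyu, uvlw, zzuf, japz, lxld, vifb, ziuz, fqfi, afjx, odqr, eqxo, xkll.
4 parts of sizes [7, 7, 6, 2]; α(G) = 7 = ϑ (perfect).
≈ 7.00000 (to 5 d.p.).
Check 7 ≤ 7 ≤ 7: collapsed.

7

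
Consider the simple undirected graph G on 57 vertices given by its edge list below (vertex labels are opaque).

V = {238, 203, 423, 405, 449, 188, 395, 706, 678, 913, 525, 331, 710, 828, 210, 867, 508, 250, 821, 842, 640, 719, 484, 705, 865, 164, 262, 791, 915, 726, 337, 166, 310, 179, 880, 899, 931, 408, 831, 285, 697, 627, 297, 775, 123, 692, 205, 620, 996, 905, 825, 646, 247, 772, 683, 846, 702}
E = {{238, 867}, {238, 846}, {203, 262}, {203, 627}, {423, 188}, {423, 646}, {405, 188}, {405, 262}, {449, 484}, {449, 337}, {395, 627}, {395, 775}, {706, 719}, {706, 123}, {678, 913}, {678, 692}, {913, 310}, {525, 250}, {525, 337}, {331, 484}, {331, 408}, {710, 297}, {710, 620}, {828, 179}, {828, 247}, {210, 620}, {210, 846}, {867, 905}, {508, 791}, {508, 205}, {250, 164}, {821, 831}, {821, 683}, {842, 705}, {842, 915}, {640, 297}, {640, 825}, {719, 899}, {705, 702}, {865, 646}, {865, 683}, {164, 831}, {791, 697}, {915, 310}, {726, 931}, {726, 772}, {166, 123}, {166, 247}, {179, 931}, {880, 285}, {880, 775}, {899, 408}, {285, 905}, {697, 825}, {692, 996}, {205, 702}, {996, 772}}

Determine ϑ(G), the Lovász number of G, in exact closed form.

N(205) = {508, 702}, |N(205)| = 2.
deg(692) = 2; N(692) = {678, 996}.
Vertex 828 has 2 neighbors: 179, 247.
Vertex 831 has 2 neighbors: 821, 164.
57-vertex 2-regular graph: this is C_{57}, the 57-cycle.
spec(A) ≈ [2.0, 1.98786, 1.95159, 1.89163, 1.80871, 1.70384, 1.57828, 1.43357, 1.27145, 1.0939, 0.90307, 0.70128, 0.49097, 0.27471, 0.05511, -0.16516, -0.38342, -0.59703, -0.80339, -1.0, -1.18447, -1.35456, -1.50821, -1.64356, -1.75895, -1.85299, -1.92454, -1.97272, -1.99696] (distinct, 5 d.p.).
Lovász (edge-transitive): ϑ = −57·(-2*cos(pi/57))/((2)−(-2*cos(pi/57))) = 57*cos(pi/57)/(cos(pi/57) + 1).
= 28.478345… (decimal).
Sandwich: α(G)=28 ≤ ϑ(G)=57*cos(pi/57)/(cos(pi/57) + 1) ≤ χ(Ḡ)=29 (both strict).

57*cos(pi/57)/(cos(pi/57) + 1)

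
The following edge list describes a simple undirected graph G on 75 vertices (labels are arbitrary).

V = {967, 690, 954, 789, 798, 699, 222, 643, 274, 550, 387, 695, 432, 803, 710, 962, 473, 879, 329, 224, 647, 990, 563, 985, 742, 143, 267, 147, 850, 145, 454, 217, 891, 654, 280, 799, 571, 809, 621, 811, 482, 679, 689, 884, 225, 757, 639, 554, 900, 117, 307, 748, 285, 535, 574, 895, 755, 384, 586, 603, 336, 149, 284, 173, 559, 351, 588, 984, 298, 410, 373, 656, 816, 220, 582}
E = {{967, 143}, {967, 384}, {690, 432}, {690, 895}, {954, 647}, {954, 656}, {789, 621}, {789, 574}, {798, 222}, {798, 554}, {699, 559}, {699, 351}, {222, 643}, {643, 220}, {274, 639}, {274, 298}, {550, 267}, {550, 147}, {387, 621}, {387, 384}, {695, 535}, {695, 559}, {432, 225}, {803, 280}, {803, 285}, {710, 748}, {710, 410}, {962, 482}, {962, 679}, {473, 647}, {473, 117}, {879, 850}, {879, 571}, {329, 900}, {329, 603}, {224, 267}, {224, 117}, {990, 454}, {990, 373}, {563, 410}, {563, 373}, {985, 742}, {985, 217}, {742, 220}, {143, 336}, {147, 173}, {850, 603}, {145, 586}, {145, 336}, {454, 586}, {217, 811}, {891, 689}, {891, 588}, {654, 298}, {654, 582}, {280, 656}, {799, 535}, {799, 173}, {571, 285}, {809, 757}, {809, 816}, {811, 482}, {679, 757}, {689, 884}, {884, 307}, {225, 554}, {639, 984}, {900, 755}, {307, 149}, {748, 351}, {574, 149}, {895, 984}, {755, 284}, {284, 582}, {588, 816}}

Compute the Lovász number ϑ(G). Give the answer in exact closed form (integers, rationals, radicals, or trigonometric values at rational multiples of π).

75*cos(pi/75)/(cos(pi/75) + 1)

N(891) = {689, 588}, |N(891)| = 2.
deg(225) = 2; N(225) = {432, 554}.
Vertex 267 has 2 neighbors: 550, 224.
deg(742) = 2; N(742) = {985, 220}.
G on 75 vertices is 2-regular; the odd cycle C_{75}.
spec(A) ≈ [2.0, 1.993, 1.972, 1.9372, 1.8888, 1.8271, 1.7526, 1.6658, 1.5674, 1.4579, 1.3383, 1.2092, 1.0717, 0.9266, 0.775, 0.618, 0.4567, 0.2922, 0.1256, -0.0419, -0.2091, -0.3748, -0.5378, -0.6971, -0.8516, -1.0, -1.1414, -1.2748, -1.3993, -1.514, -1.618, -1.7107, -1.7914, -1.8596, -1.9146, -1.9563, -1.9842, -1.9982] (distinct, 4 d.p.).
λ_max=2, λ_min=-2*cos(pi/75); ϑ = −75·λ_min/(λ_max−λ_min) = 75*cos(pi/75)/(cos(pi/75) + 1).
= 37.483546… (decimal).
37 ≤ 75*cos(pi/75)/(cos(pi/75) + 1) ≤ 38: both strict.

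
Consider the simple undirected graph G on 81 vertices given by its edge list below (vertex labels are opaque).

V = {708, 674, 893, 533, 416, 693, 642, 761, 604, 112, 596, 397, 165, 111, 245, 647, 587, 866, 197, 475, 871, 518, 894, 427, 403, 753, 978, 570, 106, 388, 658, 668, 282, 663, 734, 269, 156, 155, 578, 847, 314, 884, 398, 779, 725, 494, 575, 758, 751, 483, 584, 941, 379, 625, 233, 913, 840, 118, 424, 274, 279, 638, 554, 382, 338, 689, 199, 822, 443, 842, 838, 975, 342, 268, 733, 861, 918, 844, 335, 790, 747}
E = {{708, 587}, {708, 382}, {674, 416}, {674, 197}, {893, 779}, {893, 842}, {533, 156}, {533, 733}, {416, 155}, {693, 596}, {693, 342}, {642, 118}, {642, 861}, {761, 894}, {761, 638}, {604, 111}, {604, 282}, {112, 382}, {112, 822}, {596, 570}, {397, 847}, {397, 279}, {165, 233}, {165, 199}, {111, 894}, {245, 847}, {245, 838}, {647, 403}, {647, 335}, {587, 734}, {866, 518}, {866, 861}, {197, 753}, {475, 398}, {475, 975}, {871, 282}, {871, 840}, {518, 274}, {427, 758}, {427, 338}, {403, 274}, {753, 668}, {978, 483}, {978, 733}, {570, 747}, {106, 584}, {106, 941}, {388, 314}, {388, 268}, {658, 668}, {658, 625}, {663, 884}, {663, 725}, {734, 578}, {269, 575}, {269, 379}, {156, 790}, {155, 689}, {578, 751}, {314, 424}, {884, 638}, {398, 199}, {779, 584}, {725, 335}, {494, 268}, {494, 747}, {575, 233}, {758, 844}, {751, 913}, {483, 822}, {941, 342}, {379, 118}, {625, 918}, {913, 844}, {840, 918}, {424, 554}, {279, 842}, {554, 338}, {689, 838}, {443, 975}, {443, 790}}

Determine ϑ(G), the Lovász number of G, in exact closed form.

N(427) = {758, 338}, |N(427)| = 2.
deg(268) = 2; N(268) = {388, 494}.
deg(758) = 2; N(758) = {427, 844}.
N(894) = {761, 111}, |N(894)| = 2.
deg(v) = 2 for all v (|V|=81); this is C_{81}, the 81-cycle.
Distinct eigenvalues (to 3 d.p.): [2.0, 1.994, 1.976, 1.946, 1.904, 1.851, 1.787, 1.712, 1.627, 1.532, 1.428, 1.315, 1.194, 1.066, 0.932, 0.792, 0.647, 0.499, 0.347, 0.194, 0.039, -0.116, -0.271, -0.423, -0.574, -0.72, -0.863, -1.0, -1.131, -1.256, -1.372, -1.481, -1.581, -1.671, -1.751, -1.821, -1.879, -1.927, -1.963, -1.986, -1.998].
Lovász (edge-transitive): ϑ = −81·(-2*cos(pi/81))/((2)−(-2*cos(pi/81))) = 81*cos(pi/81)/(cos(pi/81) + 1).
= 40.484765… (decimal).
Sandwich: α(G)=40 ≤ ϑ(G)=81*cos(pi/81)/(cos(pi/81) + 1) ≤ χ(Ḡ)=41 (both strict).

81*cos(pi/81)/(cos(pi/81) + 1)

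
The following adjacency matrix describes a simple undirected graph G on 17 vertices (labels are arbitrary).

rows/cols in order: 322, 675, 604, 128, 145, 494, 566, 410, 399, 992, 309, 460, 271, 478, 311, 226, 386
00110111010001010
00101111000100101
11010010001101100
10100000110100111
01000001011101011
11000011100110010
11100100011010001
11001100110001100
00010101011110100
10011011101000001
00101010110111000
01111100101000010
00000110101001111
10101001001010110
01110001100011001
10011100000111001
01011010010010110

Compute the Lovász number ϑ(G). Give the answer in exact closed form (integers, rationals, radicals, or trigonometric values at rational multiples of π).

Vertex 992 has 8 neighbors: 322, 128, 145, 566, 410, 399, 309, 386.
N(494) = {322, 675, 566, 410, 399, 460, 271, 226}, |N(494)| = 8.
Vertex 675 has 8 neighbors: 604, 145, 494, 566, 410, 460, 311, 386.
deg(322) = 8; N(322) = {604, 128, 494, 566, 410, 992, 478, 226}.
17-vertex 8-regular graph: strongly regular (17,8,3,4).
The 3 distinct eigenvalues: [8.0, 1.5616, -2.5616].
Lovász: ϑ = −17(-sqrt(17)/2 - 1/2)/(8+-(-sqrt(17)/2 - 1/2)) = sqrt(17).
= 4.12310563… (decimal).

sqrt(17)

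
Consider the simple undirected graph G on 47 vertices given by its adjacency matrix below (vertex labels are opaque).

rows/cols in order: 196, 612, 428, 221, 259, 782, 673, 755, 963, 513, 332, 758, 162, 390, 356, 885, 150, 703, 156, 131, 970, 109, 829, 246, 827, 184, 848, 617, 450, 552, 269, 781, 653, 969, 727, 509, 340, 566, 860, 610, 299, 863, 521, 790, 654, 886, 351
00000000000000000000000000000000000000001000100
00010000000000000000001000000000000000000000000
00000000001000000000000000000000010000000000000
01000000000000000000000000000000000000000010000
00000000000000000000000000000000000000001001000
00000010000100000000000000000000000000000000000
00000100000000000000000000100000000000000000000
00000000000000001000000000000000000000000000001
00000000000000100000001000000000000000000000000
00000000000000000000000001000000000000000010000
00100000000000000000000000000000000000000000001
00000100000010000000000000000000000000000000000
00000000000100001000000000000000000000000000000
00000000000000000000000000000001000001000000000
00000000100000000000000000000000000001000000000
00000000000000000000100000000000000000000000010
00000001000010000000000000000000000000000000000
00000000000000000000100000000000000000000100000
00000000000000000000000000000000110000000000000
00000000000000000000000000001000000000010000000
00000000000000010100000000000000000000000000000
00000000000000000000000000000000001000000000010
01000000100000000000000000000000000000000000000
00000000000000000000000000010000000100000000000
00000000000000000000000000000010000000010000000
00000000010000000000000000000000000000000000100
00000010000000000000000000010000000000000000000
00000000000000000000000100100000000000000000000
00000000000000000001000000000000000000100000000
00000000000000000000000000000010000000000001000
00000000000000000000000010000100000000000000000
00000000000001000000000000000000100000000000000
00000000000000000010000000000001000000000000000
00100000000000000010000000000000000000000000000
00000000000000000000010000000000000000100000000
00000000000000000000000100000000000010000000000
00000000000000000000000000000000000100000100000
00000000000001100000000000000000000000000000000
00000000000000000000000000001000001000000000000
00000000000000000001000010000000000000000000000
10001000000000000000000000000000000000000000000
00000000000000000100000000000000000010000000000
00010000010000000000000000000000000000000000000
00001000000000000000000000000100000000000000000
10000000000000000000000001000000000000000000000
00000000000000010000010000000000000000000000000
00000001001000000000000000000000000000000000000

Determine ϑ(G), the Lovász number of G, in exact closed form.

47*cos(pi/47)/(cos(pi/47) + 1)

Vertex 509 has 2 neighbors: 246, 340.
N(552) = {269, 790}, |N(552)| = 2.
deg(610) = 2; N(610) = {131, 827}.
N(781) = {390, 653}, |N(781)| = 2.
G on 47 vertices is 2-regular; connected 2-regular on 47 ⇒ C_{47}.
spec(A) ≈ [2.0, 1.98215, 1.92894, 1.8413, 1.7208, 1.5696, 1.39038, 1.18636, 0.96116, 0.71882, 0.46364, 0.20019, -0.06683, -0.33266, -0.59255, -0.84187, -1.07616, -1.29126, -1.4833, -1.64888, -1.78504, -1.88934, -1.95992, -1.99553] (distinct, 5 d.p.).
λ_max=2, λ_min=-2*cos(pi/47); ϑ = −47·λ_min/(λ_max−λ_min) = 47*cos(pi/47)/(cos(pi/47) + 1).
ϑ(G) ≈ 23.47373149.
α=23, χ(Ḡ)=24; ϑ=47*cos(pi/47)/(cos(pi/47) + 1) lies between (both strict).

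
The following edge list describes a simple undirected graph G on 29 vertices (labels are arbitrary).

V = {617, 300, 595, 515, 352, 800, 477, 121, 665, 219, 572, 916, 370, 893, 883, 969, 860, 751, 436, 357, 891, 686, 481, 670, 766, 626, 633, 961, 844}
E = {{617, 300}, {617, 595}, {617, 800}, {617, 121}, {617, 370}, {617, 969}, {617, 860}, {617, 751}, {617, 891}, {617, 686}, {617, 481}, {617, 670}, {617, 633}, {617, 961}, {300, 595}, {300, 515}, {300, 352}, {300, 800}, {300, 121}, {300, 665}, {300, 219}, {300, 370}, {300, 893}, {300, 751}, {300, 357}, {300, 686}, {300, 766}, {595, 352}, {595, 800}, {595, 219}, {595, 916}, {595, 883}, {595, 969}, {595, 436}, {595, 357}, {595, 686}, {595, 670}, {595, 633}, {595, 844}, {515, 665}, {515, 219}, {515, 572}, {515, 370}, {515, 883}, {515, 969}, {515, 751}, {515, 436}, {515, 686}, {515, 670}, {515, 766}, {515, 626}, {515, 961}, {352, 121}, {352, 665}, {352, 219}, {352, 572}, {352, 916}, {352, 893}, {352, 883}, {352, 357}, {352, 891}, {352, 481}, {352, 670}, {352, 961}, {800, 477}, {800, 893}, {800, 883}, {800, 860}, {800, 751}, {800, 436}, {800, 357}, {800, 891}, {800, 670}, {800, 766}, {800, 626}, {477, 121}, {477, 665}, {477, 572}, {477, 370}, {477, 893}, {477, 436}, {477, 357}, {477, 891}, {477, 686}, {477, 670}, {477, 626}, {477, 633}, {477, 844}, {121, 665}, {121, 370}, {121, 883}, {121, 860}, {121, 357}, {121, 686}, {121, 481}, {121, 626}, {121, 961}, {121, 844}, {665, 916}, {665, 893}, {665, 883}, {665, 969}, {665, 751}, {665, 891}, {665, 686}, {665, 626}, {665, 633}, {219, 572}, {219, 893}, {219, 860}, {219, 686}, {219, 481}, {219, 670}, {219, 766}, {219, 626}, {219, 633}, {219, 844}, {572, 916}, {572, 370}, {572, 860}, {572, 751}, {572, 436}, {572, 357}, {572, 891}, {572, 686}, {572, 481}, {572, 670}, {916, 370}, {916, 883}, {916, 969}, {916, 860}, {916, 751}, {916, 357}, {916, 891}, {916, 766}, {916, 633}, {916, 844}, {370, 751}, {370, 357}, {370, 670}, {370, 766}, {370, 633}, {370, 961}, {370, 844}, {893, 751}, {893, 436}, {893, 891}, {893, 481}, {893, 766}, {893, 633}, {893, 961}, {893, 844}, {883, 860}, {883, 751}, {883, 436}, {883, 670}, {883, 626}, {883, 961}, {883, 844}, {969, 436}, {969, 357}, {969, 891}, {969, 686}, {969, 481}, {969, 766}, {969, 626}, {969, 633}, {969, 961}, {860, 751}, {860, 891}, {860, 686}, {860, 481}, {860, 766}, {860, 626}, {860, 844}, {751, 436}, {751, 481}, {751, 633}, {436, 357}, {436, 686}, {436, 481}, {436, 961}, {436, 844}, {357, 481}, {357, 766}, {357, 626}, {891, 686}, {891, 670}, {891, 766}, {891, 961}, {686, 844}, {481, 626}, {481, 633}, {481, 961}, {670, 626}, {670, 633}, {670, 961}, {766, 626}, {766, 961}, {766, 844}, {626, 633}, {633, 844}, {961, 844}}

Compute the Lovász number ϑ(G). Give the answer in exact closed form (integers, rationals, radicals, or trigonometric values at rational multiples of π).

sqrt(29)

N(860) = {617, 800, 121, 219, 572, 916, 883, 751, 891, 686, 481, 766, 626, 844}, |N(860)| = 14.
Vertex 800 has 14 neighbors: 617, 300, 595, 477, 893, 883, 860, 751, 436, 357, 891, 670, 766, 626.
deg(121) = 14; N(121) = {617, 300, 352, 477, 665, 370, 883, 860, 357, 686, 481, 626, 961, 844}.
deg(352) = 14; N(352) = {300, 595, 121, 665, 219, 572, 916, 893, 883, 357, 891, 481, 670, 961}.
29-vertex 14-regular graph: SR(29,14,6,7) — a Paley graph.
The 3 distinct eigenvalues: [14.0, 2.193, -3.193].
λ_max=14, λ_min=-sqrt(29)/2 - 1/2; ϑ = −29·λ_min/(λ_max−λ_min) = sqrt(29).
ϑ(G) ≈ 5.38516481.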